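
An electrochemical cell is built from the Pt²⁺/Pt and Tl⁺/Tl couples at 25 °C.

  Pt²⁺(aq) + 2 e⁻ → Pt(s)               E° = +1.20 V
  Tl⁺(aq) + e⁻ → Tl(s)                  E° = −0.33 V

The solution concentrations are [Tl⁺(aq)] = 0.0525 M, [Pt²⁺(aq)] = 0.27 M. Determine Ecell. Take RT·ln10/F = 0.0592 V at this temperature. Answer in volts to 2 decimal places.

Since E°(Pt²⁺/Pt) > E°(Tl⁺/Tl), Pt²⁺/Pt serves as the cathode.
The standard potential is +1.20 − (−0.33) = +1.53 V and the balanced reaction transfers n = 2 electrons.
For the overall reaction Pt²⁺(aq) + 2 Tl(s) → Pt(s) + 2 Tl⁺(aq), Q = [Tl⁺(aq)]^2 / [Pt²⁺(aq)] = 0.0102, giving log Q = −1.991.
Applying E = E° − (RT ln10/nF)·log Q gives +1.53 − (0.0592/2)(−1.991) = +1.59 V.

+1.59 V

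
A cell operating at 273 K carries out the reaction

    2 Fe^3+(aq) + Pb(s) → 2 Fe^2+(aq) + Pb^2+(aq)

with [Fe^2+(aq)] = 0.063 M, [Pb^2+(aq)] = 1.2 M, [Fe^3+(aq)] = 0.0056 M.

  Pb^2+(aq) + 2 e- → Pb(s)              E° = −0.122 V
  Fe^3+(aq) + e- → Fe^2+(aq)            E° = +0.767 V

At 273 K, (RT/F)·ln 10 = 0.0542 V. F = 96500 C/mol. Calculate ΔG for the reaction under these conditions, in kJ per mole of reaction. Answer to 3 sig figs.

−160 kJ/mol

The standard cell potential is +0.767 − (−0.122) = +0.889 V, with n = 2 electrons in the balanced equation.
The reaction quotient is ([Fe^2+(aq)]^2·[Pb^2+(aq)]) / [Fe^3+(aq)]^2 = 152; by Nernst, E = +0.889 − (0.0542/2)(2.181) = +0.8299 V.
Then ΔG = −nFE = −2 × 96500 × +0.8299 J/mol = −160 kJ/mol.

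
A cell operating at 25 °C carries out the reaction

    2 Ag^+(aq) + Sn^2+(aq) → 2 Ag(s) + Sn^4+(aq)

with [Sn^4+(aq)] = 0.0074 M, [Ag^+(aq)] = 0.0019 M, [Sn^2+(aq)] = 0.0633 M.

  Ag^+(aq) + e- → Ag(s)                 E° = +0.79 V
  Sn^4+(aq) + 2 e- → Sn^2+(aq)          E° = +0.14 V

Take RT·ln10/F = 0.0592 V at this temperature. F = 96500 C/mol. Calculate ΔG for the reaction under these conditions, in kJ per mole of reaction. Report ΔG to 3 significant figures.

−99.7 kJ/mol

With Ag⁺/Ag reduced at the cathode, E°cell = +0.79 − (+0.14) = +0.65 V and n = 2.
The reaction quotient is [Sn^4+(aq)] / ([Ag^+(aq)]^2·[Sn^2+(aq)]) = 3.24×10^4; by Nernst, E = +0.65 − (0.0592/2)(4.510) = +0.5165 V.
Then ΔG = −nFE = −2 × 96500 × +0.5165 J/mol = −99.7 kJ/mol.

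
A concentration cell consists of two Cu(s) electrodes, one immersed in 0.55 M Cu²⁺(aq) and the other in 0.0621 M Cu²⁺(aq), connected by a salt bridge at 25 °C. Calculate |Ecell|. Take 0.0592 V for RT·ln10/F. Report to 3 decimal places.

0.028 V

For a concentration cell E°cell = 0, since both electrodes use the same couple.
The compartment with the higher Cu²⁺(aq) concentration (0.55 M) acts as the cathode; ions are reduced there and produced at the dilute (0.0621 M) anode.
With n = 2, Ecell = −(0.0592/2)·log([dilute]/[conc]) = −(0.0592/2)·log(0.0621/0.55) = +0.028 V.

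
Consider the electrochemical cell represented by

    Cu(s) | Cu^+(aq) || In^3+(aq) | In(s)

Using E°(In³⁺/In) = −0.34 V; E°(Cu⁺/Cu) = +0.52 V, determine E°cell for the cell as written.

By convention the left-hand electrode in cell notation is the anode (oxidation) and the right-hand electrode is the cathode (reduction).
E°cell = E°(right) − E°(left) = −0.34 − (+0.52) = −0.86 V.
The negative sign shows that, as written, the cell would require an external voltage to drive the reaction.

−0.86 V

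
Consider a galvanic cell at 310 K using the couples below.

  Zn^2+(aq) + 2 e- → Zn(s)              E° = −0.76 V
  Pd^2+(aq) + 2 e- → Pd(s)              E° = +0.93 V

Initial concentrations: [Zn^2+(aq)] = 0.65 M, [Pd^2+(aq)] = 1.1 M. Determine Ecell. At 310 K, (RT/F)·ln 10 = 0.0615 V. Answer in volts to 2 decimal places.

The Pd²⁺/Pd couple has the more positive E°, so it is the cathode; Zn²⁺/Zn is the anode.
The standard potential is +0.93 − (−0.76) = +1.69 V and the balanced reaction transfers n = 2 electrons.
Balancing gives Pd^2+(aq) + Zn(s) → Pd(s) + Zn^2+(aq); hence Q = [Zn^2+(aq)] / [Pd^2+(aq)] = 0.591 (log Q = −0.228).
By the Nernst equation, E = +1.69 − (0.0615/2)·(−0.228) = +1.70 V.

+1.70 V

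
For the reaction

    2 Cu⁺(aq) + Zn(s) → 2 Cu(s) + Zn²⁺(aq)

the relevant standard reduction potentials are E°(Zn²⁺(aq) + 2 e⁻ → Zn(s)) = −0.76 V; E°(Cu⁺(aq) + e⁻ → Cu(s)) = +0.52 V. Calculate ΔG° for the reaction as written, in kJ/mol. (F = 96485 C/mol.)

−247 kJ/mol

In the reaction as written Cu⁺(aq) is reduced, so the Cu⁺/Cu couple is the cathode and Zn²⁺/Zn is the anode.
E°cell = +0.52 − (−0.76) = +1.28 V; balancing electrons gives n = 2.
ΔG° = −nFE°cell = −(2)(96485)(+1.28) J/mol = −247 kJ/mol.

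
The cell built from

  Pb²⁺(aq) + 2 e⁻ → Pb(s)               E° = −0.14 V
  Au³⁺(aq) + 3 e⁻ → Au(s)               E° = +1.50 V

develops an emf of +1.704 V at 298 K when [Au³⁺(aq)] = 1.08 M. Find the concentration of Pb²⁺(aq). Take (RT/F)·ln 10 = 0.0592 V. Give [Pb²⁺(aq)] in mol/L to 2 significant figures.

The Au³⁺/Au couple has the larger reduction potential, so it is the cathode: E°cell = +1.50 − (−0.14) = +1.64 V and n = 6.
Rearranging E = E° − (0.0592/n)·log Q gives log Q = 6(+1.64 − (+1.704))/0.0592 = −6.486.
For 2 Au³⁺(aq) + 3 Pb(s) → 2 Au(s) + 3 Pb²⁺(aq), the reaction quotient is Q = [Pb²⁺(aq)]^3 / [Au³⁺(aq)]^2.
Solving for the unknown gives log [Pb²⁺(aq)] = −2.140, so [Pb²⁺(aq)] ≈ 0.0072 M.

0.0072 M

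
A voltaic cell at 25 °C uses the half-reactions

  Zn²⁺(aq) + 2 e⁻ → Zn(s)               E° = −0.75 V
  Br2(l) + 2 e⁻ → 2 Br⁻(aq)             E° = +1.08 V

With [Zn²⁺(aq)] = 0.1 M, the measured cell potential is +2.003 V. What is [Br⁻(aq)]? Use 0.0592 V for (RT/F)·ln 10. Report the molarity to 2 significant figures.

0.0038 M

The Br₂/Br⁻ couple has the larger reduction potential, so it is the cathode: E°cell = +1.08 − (−0.75) = +1.83 V and n = 2.
From the Nernst equation, log Q = n(E° − E)/0.0592 = 2·(+1.83 − (+2.003))/0.0592 = −5.845.
Balancing electrons gives Br2(l) + Zn(s) → 2 Br⁻(aq) + Zn²⁺(aq); thus Q = [Br⁻(aq)]^2·[Zn²⁺(aq)].
Substituting the known concentrations and solving, log [Br⁻(aq)] = −2.422 and [Br⁻(aq)] = 0.0038 M.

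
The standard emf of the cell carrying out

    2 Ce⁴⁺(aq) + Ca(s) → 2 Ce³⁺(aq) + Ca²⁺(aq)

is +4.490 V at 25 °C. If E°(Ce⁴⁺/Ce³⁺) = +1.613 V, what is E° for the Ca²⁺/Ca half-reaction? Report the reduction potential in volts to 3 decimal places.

−2.877 V

In the reaction as written the Ce⁴⁺/Ce³⁺ couple is reduced (cathode) and Ca²⁺/Ca is oxidized (anode), so E°cell = E°(Ce⁴⁺/Ce³⁺) − E°(Ca²⁺/Ca).
E°(Ca²⁺/Ca) = E°(cathode) − E°cell = +1.613 − (+4.490) = −2.877 V.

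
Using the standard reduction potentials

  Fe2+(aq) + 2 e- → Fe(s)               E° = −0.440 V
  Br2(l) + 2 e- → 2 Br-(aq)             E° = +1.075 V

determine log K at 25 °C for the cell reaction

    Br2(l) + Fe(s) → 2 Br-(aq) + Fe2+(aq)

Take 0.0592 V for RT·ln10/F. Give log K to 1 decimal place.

log K = 51.2

The Br₂/Br⁻ couple is reduced (cathode); E°cell = +1.075 − (−0.440) = +1.515 V with n = 2.
At equilibrium E = 0, so log K = nE°cell / 0.0592 = (2)(+1.515) / 0.0592 = 51.2.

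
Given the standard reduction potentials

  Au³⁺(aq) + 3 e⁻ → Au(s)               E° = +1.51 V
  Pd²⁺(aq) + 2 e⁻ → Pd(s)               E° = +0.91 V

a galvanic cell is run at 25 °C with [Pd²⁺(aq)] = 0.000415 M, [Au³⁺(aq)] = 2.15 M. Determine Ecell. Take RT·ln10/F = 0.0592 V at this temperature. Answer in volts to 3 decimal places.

+0.707 V

The Au³⁺/Au couple has the more positive E°, so it is the cathode; Pd²⁺/Pd is the anode.
E°cell = +1.51 − (+0.91) = +0.60 V, with n = 6 electrons transferred.
Balancing gives 2 Au³⁺(aq) + 3 Pd(s) → 2 Au(s) + 3 Pd²⁺(aq); hence Q = [Pd²⁺(aq)]^3 / [Au³⁺(aq)]^2 = 1.55×10^−11 (log Q = −10.811).
E = E° − (0.0592/n)·log Q = +0.60 − (0.0592/6)(−10.811) = +0.707 V.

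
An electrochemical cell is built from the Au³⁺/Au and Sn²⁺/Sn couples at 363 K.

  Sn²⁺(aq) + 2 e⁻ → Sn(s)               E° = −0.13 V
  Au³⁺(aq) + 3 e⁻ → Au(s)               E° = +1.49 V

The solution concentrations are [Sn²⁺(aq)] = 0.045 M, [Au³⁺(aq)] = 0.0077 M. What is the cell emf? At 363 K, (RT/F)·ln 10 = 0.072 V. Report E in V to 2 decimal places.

+1.62 V

Au³⁺/Au is reduced (cathode, E° = +1.49 V) and Sn²⁺/Sn is oxidized (anode).
E°cell = +1.49 − (−0.13) = +1.62 V, with n = 6 electrons transferred.
Balancing gives 2 Au³⁺(aq) + 3 Sn(s) → 2 Au(s) + 3 Sn²⁺(aq); hence Q = [Sn²⁺(aq)]^3 / [Au³⁺(aq)]^2 = 1.54 (log Q = 0.187).
By the Nernst equation, E = +1.62 − (0.072/6)·(0.187) = +1.62 V.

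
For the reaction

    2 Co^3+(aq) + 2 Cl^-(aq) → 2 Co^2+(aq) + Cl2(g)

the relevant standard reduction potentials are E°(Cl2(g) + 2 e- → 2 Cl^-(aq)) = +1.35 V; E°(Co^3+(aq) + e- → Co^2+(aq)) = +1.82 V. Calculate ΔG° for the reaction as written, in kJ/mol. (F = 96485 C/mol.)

−90.7 kJ/mol

In the reaction as written Co^3+(aq) is reduced, so the Co³⁺/Co²⁺ couple is the cathode and Cl₂/Cl⁻ is the anode.
E°cell = +1.82 − (+1.35) = +0.47 V; balancing electrons gives n = 2.
ΔG° = −nFE°cell = −(2)(96485)(+0.47) J/mol = −90.7 kJ/mol.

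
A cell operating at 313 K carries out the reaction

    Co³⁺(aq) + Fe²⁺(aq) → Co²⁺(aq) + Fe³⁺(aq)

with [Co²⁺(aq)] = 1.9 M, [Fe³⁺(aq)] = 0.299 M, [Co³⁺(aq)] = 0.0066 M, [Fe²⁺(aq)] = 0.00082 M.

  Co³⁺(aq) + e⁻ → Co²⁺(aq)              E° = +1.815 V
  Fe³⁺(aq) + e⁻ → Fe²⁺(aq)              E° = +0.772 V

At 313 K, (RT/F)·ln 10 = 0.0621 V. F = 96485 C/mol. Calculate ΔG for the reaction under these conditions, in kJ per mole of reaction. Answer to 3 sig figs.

−70.5 kJ/mol

The standard cell potential is +1.815 − (+0.772) = +1.043 V, with n = 1 electron in the balanced equation.
Here Q = ([Co²⁺(aq)]·[Fe³⁺(aq)]) / ([Co³⁺(aq)]·[Fe²⁺(aq)]) = 1.05×10^5 (log Q = 5.021), giving E = +1.043 − (0.0621/1)·(5.021) = +0.7312 V.
Finally ΔG = −nFE = −(1)(96485 C/mol)(+0.7312 V) = −70.5 kJ/mol.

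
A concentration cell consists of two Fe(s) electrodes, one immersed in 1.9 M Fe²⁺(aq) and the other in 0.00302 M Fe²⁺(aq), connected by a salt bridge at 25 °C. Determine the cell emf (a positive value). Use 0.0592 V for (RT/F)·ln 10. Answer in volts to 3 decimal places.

For a concentration cell E°cell = 0, since both electrodes use the same couple.
The compartment with the higher Fe²⁺(aq) concentration (1.9 M) acts as the cathode; ions are reduced there and produced at the dilute (0.00302 M) anode.
With n = 2, Ecell = −(0.0592/2)·log([dilute]/[conc]) = −(0.0592/2)·log(0.00302/1.9) = +0.083 V.

0.083 V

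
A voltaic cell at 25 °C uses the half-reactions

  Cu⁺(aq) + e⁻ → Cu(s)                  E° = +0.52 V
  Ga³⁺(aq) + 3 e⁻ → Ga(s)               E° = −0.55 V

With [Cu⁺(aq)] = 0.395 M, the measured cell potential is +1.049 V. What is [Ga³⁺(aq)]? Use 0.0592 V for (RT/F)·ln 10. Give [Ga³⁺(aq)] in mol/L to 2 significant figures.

0.71 M

With Cu⁺/Cu at the cathode and Ga³⁺/Ga at the anode, E°cell = +0.52 − (−0.55) = +1.07 V (n = 3).
Rearranging E = E° − (0.0592/n)·log Q gives log Q = 3(+1.07 − (+1.049))/0.0592 = 1.064.
Balancing electrons gives 3 Cu⁺(aq) + Ga(s) → 3 Cu(s) + Ga³⁺(aq); thus Q = [Ga³⁺(aq)] / [Cu⁺(aq)]^3.
Substituting the known concentrations and solving, log [Ga³⁺(aq)] = −0.146 and [Ga³⁺(aq)] = 0.71 M.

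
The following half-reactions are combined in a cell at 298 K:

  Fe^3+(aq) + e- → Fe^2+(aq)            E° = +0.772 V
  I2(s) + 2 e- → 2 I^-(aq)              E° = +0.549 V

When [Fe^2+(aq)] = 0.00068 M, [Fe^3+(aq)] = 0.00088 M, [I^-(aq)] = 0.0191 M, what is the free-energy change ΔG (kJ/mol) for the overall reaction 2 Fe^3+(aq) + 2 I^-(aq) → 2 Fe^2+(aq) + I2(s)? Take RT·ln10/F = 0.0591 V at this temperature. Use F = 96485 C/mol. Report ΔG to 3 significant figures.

The standard cell potential is +0.772 − (+0.549) = +0.223 V, with n = 2 electrons in the balanced equation.
Q = [Fe^2+(aq)]^2 / ([Fe^3+(aq)]^2·[I^-(aq)]^2) = 1.64×10^3, so log Q = 3.214 and E = +0.223 − (0.0591/2)(3.214) = +0.1280 V.
Finally ΔG = −nFE = −(2)(96485 C/mol)(+0.1280 V) = −24.7 kJ/mol.

−24.7 kJ/mol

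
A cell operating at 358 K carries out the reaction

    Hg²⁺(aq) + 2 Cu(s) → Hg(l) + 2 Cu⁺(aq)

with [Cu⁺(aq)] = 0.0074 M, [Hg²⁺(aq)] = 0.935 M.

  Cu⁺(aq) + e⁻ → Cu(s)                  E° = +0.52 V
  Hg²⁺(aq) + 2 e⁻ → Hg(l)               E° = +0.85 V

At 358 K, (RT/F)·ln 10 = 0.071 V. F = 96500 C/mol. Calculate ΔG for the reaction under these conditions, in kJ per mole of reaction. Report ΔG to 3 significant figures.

E°cell = +0.85 − (+0.52) = +0.33 V; the balanced reaction transfers n = 2 electrons.
Here Q = [Cu⁺(aq)]^2 / [Hg²⁺(aq)] = 5.86×10^−5 (log Q = −4.232), giving E = +0.33 − (0.071/2)·(−4.232) = +0.4802 V.
Finally ΔG = −nFE = −(2)(96500 C/mol)(+0.4802 V) = −92.7 kJ/mol.

−92.7 kJ/mol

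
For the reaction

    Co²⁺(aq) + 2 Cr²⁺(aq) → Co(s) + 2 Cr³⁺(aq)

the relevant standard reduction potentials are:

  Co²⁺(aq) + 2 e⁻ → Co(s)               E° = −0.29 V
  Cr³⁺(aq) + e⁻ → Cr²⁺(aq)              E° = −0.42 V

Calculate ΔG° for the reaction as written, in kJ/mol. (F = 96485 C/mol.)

−25.1 kJ/mol

In the reaction as written Co²⁺(aq) is reduced, so the Co²⁺/Co couple is the cathode and Cr³⁺/Cr²⁺ is the anode.
E°cell = −0.29 − (−0.42) = +0.13 V; balancing electrons gives n = 2.
ΔG° = −nFE°cell = −(2)(96485)(+0.13) J/mol = −25.1 kJ/mol.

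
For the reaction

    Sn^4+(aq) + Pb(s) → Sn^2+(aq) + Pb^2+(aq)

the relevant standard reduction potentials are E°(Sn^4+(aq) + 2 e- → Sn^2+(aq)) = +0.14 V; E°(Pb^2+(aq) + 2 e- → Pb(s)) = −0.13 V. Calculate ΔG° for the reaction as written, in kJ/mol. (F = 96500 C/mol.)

−52.1 kJ/mol

In the reaction as written Sn^4+(aq) is reduced, so the Sn⁴⁺/Sn²⁺ couple is the cathode and Pb²⁺/Pb is the anode.
E°cell = +0.14 − (−0.13) = +0.27 V; balancing electrons gives n = 2.
ΔG° = −nFE°cell = −(2)(96500)(+0.27) J/mol = −52.1 kJ/mol.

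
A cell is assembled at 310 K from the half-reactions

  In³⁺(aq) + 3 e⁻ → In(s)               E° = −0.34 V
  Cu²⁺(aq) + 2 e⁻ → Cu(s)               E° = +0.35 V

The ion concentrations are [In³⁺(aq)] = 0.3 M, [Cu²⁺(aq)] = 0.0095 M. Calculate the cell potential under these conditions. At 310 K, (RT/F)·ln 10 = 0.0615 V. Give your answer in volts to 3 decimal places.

+0.639 V

The Cu²⁺/Cu couple has the more positive E°, so it is the cathode; In³⁺/In is the anode.
E°cell = E°cat − E°an = +0.35 − (−0.34) = +0.69 V; n = 6.
Balancing gives 3 Cu²⁺(aq) + 2 In(s) → 3 Cu(s) + 2 In³⁺(aq); hence Q = [In³⁺(aq)]^2 / [Cu²⁺(aq)]^3 = 1.05×10^5 (log Q = 5.021).
By the Nernst equation, E = +0.69 − (0.0615/6)·(5.021) = +0.639 V.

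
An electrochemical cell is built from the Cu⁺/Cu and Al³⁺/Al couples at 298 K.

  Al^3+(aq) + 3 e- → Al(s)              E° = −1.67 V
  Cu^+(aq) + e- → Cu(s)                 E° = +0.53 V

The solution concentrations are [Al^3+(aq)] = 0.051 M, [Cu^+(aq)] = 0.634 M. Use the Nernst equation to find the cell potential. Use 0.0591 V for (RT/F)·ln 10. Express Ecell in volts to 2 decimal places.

+2.21 V

Cu⁺/Cu is reduced (cathode, E° = +0.53 V) and Al³⁺/Al is oxidized (anode).
E°cell = E°cat − E°an = +0.53 − (−1.67) = +2.20 V; n = 3.
Balancing gives 3 Cu^+(aq) + Al(s) → 3 Cu(s) + Al^3+(aq); hence Q = [Al^3+(aq)] / [Cu^+(aq)]^3 = 0.2 (log Q = −0.699).
By the Nernst equation, E = +2.20 − (0.0591/3)·(−0.699) = +2.21 V.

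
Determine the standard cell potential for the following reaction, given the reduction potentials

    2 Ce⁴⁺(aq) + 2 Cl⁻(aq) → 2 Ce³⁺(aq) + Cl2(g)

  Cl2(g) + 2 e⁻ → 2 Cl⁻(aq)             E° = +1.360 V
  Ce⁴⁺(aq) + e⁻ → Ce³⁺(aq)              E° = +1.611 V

+0.251 V

Ce⁴⁺(aq) gains electrons, so the Ce⁴⁺/Ce³⁺ couple is the cathode; the Cl₂/Cl⁻ couple is the anode.
E°cell = E°(cathode) − E°(anode) = +1.611 − (+1.360) = +0.251 V.
The positive value indicates the reaction is spontaneous as written.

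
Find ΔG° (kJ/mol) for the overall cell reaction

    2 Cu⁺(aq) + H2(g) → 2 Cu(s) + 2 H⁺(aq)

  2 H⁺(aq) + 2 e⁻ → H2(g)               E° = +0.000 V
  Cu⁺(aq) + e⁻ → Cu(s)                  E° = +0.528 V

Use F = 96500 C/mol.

In the reaction as written Cu⁺(aq) is reduced, so the Cu⁺/Cu couple is the cathode and 2H⁺/H₂ is the anode.
E°cell = +0.528 − (+0.000) = +0.528 V; balancing electrons gives n = 2.
ΔG° = −nFE°cell = −(2)(96500)(+0.528) J/mol = −102 kJ/mol.

−102 kJ/mol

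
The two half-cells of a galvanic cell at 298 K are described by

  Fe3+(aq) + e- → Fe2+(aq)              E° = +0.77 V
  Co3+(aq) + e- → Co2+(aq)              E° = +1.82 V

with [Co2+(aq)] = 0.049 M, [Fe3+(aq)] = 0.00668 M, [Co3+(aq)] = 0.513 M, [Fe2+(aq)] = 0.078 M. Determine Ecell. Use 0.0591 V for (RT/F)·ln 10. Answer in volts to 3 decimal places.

Since E°(Co³⁺/Co²⁺) > E°(Fe³⁺/Fe²⁺), Co³⁺/Co²⁺ serves as the cathode.
The standard potential is +1.82 − (+0.77) = +1.05 V and the balanced reaction transfers n = 1 electron.
The balanced reaction is Co3+(aq) + Fe2+(aq) → Co2+(aq) + Fe3+(aq), so Q = ([Co2+(aq)]·[Fe3+(aq)]) / ([Co3+(aq)]·[Fe2+(aq)]) = 0.00818 and log Q = −2.087.
E = E° − (0.0591/n)·log Q = +1.05 − (0.0591/1)(−2.087) = +1.173 V.

+1.173 V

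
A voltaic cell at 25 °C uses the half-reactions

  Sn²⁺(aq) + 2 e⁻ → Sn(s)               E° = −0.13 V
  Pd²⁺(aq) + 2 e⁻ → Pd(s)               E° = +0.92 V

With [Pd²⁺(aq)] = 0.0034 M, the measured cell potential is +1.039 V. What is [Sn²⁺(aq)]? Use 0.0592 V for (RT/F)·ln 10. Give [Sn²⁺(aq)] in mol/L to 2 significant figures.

0.0080 M

With Pd²⁺/Pd at the cathode and Sn²⁺/Sn at the anode, E°cell = +0.92 − (−0.13) = +1.05 V (n = 2).
Since E = E° − (0.0592/n)·log Q, log Q = n(E° − E)/0.0592 = 0.372.
Balancing electrons gives Pd²⁺(aq) + Sn(s) → Pd(s) + Sn²⁺(aq); thus Q = [Sn²⁺(aq)] / [Pd²⁺(aq)].
Substituting the known concentrations and solving, log [Sn²⁺(aq)] = −2.097 and [Sn²⁺(aq)] = 0.0080 M.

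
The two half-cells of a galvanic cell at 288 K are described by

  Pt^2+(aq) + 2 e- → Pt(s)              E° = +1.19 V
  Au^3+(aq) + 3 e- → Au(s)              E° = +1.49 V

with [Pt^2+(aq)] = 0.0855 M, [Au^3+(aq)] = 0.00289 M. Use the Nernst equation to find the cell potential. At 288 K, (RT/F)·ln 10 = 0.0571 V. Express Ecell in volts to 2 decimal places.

Au³⁺/Au is reduced (cathode, E° = +1.49 V) and Pt²⁺/Pt is oxidized (anode).
E°cell = E°cat − E°an = +1.49 − (+1.19) = +0.30 V; n = 6.
The balanced reaction is 2 Au^3+(aq) + 3 Pt(s) → 2 Au(s) + 3 Pt^2+(aq), so Q = [Pt^2+(aq)]^3 / [Au^3+(aq)]^2 = 74.8 and log Q = 1.874.
By the Nernst equation, E = +0.30 − (0.0571/6)·(1.874) = +0.28 V.

+0.28 V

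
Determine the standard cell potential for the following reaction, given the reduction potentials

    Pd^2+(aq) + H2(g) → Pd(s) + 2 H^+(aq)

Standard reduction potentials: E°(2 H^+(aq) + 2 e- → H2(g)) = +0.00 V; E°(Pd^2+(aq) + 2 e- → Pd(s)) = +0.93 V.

Pd^2+(aq) gains electrons, so the Pd²⁺/Pd couple is the cathode; the 2H⁺/H₂ couple is the anode.
E°cell = E°(cathode) − E°(anode) = +0.93 − (+0.00) = +0.93 V.

+0.93 V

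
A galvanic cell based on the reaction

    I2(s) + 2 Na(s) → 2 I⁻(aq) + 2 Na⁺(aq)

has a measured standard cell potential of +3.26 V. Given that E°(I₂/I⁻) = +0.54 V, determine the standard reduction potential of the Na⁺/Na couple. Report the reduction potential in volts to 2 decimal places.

−2.72 V

In the reaction as written the I₂/I⁻ couple is reduced (cathode) and Na⁺/Na is oxidized (anode), so E°cell = E°(I₂/I⁻) − E°(Na⁺/Na).
E°(Na⁺/Na) = E°(cathode) − E°cell = +0.54 − (+3.26) = −2.72 V.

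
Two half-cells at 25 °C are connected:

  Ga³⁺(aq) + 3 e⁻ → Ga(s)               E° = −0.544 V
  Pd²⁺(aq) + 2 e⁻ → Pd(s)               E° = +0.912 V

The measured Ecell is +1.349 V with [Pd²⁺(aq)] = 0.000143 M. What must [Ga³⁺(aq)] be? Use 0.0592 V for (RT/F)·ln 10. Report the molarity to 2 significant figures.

0.45 M

With Pd²⁺/Pd at the cathode and Ga³⁺/Ga at the anode, E°cell = +0.912 − (−0.544) = +1.456 V (n = 6).
Rearranging E = E° − (0.0592/n)·log Q gives log Q = 6(+1.456 − (+1.349))/0.0592 = 10.845.
Balancing electrons gives 3 Pd²⁺(aq) + 2 Ga(s) → 3 Pd(s) + 2 Ga³⁺(aq); thus Q = [Ga³⁺(aq)]^2 / [Pd²⁺(aq)]^3.
Solving for the unknown gives log [Ga³⁺(aq)] = −0.344, so [Ga³⁺(aq)] ≈ 0.45 M.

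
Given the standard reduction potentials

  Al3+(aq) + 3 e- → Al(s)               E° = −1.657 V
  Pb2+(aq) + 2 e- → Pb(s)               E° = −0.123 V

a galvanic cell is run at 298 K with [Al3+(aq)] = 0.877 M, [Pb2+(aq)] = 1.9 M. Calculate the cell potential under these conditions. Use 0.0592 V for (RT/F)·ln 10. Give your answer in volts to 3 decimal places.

+1.543 V

Pb²⁺/Pb is reduced (cathode, E° = −0.123 V) and Al³⁺/Al is oxidized (anode).
The standard potential is −0.123 − (−1.657) = +1.534 V and the balanced reaction transfers n = 6 electrons.
The balanced reaction is 3 Pb2+(aq) + 2 Al(s) → 3 Pb(s) + 2 Al3+(aq), so Q = [Al3+(aq)]^2 / [Pb2+(aq)]^3 = 0.112 and log Q = −0.950.
By the Nernst equation, E = +1.534 − (0.0592/6)·(−0.950) = +1.543 V.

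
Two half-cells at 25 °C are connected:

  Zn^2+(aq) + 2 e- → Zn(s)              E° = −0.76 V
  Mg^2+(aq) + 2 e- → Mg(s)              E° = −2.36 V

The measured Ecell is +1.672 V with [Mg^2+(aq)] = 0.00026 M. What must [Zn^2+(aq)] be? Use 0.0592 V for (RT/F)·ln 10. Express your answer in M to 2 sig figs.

The Zn²⁺/Zn couple has the larger reduction potential, so it is the cathode: E°cell = −0.76 − (−2.36) = +1.60 V and n = 2.
Rearranging E = E° − (0.0592/n)·log Q gives log Q = 2(+1.60 − (+1.672))/0.0592 = −2.432.
For Zn^2+(aq) + Mg(s) → Zn(s) + Mg^2+(aq), the reaction quotient is Q = [Mg^2+(aq)] / [Zn^2+(aq)].
Isolating [Zn^2+(aq)] in Q = 10^{−2.432} yields log [Zn^2+(aq)] = −1.153, i.e. 0.070 M.

0.070 M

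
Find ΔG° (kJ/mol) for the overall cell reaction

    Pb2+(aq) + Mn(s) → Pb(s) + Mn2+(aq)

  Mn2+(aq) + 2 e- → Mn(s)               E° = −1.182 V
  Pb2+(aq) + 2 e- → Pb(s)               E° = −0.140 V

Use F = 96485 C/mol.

−201 kJ/mol

In the reaction as written Pb2+(aq) is reduced, so the Pb²⁺/Pb couple is the cathode and Mn²⁺/Mn is the anode.
E°cell = −0.140 − (−1.182) = +1.042 V; balancing electrons gives n = 2.
ΔG° = −nFE°cell = −(2)(96485)(+1.042) J/mol = −201 kJ/mol.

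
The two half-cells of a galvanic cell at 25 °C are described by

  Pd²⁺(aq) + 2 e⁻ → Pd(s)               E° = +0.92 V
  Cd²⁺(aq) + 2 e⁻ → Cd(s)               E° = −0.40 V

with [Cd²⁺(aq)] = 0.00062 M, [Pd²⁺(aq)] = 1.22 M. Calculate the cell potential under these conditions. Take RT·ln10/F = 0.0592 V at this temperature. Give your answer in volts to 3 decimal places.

+1.418 V

Pd²⁺/Pd is reduced (cathode, E° = +0.92 V) and Cd²⁺/Cd is oxidized (anode).
E°cell = +0.92 − (−0.40) = +1.32 V, with n = 2 electrons transferred.
The balanced reaction is Pd²⁺(aq) + Cd(s) → Pd(s) + Cd²⁺(aq), so Q = [Cd²⁺(aq)] / [Pd²⁺(aq)] = 0.000508 and log Q = −3.294.
E = E° − (0.0592/n)·log Q = +1.32 − (0.0592/2)(−3.294) = +1.418 V.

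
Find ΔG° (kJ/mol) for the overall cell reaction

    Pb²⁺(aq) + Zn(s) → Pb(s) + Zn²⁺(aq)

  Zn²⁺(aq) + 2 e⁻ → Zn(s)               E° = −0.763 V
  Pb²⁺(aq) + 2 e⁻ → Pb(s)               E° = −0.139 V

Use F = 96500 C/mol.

In the reaction as written Pb²⁺(aq) is reduced, so the Pb²⁺/Pb couple is the cathode and Zn²⁺/Zn is the anode.
E°cell = −0.139 − (−0.763) = +0.624 V; balancing electrons gives n = 2.
ΔG° = −nFE°cell = −(2)(96500)(+0.624) J/mol = −120 kJ/mol.

−120 kJ/mol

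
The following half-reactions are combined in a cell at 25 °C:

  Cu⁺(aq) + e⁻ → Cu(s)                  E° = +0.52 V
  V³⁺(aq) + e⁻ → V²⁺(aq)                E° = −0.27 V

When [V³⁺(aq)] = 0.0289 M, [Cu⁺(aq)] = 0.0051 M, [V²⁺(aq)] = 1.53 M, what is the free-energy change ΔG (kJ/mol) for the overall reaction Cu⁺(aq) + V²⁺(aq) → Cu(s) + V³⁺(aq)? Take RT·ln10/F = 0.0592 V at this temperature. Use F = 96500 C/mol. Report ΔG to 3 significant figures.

The standard cell potential is +0.52 − (−0.27) = +0.79 V, with n = 1 electron in the balanced equation.
The reaction quotient is [V³⁺(aq)] / ([Cu⁺(aq)]·[V²⁺(aq)]) = 3.7; by Nernst, E = +0.79 − (0.0592/1)(0.569) = +0.7563 V.
ΔG = −nFE = −(1)(96500)(+0.7563) J/mol = −73.0 kJ/mol.

−73.0 kJ/mol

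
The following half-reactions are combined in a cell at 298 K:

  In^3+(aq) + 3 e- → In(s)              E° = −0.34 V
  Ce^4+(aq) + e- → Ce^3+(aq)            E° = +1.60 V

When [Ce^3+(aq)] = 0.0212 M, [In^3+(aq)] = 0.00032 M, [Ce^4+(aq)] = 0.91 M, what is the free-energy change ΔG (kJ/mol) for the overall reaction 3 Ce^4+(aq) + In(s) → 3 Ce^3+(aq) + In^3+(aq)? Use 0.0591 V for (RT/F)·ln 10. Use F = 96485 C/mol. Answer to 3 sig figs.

−609 kJ/mol

With Ce⁴⁺/Ce³⁺ reduced at the cathode, E°cell = +1.60 − (−0.34) = +1.94 V and n = 3.
Q = ([Ce^3+(aq)]^3·[In^3+(aq)]) / [Ce^4+(aq)]^3 = 4.05×10^−9, so log Q = −8.393 and E = +1.94 − (0.0591/3)(−8.393) = +2.1053 V.
Finally ΔG = −nFE = −(3)(96485 C/mol)(+2.1053 V) = −609 kJ/mol.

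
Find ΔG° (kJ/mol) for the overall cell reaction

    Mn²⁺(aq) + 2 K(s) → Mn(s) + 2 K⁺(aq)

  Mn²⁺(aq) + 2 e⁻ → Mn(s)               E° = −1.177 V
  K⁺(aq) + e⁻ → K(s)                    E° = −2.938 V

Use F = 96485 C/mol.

−340 kJ/mol

In the reaction as written Mn²⁺(aq) is reduced, so the Mn²⁺/Mn couple is the cathode and K⁺/K is the anode.
E°cell = −1.177 − (−2.938) = +1.761 V; balancing electrons gives n = 2.
ΔG° = −nFE°cell = −(2)(96485)(+1.761) J/mol = −340 kJ/mol.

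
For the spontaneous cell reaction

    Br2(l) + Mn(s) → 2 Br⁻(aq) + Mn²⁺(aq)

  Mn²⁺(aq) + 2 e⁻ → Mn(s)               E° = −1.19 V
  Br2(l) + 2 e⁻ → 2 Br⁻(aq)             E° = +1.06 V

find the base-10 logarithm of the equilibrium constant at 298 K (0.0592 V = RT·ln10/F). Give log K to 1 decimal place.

The Br₂/Br⁻ couple is reduced (cathode); E°cell = +1.06 − (−1.19) = +2.25 V with n = 2.
At equilibrium E = 0, so log K = nE°cell / 0.0592 = (2)(+2.25) / 0.0592 = 76.0.

log K = 76.0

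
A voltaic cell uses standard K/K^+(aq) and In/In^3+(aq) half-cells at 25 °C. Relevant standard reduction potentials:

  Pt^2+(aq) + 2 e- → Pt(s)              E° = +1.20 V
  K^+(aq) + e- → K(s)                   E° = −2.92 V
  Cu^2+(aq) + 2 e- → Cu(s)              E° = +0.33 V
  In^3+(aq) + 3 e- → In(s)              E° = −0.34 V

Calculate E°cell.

Of the two couples in this cell, the one with the more positive reduction potential is reduced at the cathode: here that is In³⁺/In (−0.34 V); K⁺/K (−2.92 V) is the anode.
E°cell = E°(cathode) − E°(anode) = −0.34 − (−2.92) = +2.58 V.

+2.58 V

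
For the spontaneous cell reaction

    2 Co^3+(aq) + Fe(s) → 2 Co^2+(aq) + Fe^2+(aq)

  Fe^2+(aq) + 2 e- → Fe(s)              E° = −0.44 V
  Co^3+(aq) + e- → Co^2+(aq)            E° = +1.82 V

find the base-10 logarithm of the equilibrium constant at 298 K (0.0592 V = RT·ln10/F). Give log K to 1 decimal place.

log K = 76.4

The Co³⁺/Co²⁺ couple is reduced (cathode); E°cell = +1.82 − (−0.44) = +2.26 V with n = 2.
At equilibrium E = 0, so log K = nE°cell / 0.0592 = (2)(+2.26) / 0.0592 = 76.4.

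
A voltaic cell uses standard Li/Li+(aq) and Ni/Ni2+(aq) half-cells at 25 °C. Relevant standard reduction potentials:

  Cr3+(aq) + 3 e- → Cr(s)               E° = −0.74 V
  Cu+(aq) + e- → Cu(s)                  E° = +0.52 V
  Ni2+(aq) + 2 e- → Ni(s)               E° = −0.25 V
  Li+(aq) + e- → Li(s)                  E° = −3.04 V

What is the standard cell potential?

+2.79 V

The Ni²⁺/Ni couple has the higher E°, so Ni ion is reduced (cathode) and Li is oxidized (anode).
E°cell = E°(cathode) − E°(anode) = −0.25 − (−3.04) = +2.79 V.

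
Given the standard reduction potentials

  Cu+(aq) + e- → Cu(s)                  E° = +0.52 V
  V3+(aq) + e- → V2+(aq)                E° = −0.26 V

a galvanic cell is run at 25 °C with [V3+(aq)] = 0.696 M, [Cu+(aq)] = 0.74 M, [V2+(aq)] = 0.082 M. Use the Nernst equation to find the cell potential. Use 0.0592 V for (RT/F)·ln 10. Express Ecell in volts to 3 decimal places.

The Cu⁺/Cu couple has the more positive E°, so it is the cathode; V³⁺/V²⁺ is the anode.
E°cell = E°cat − E°an = +0.52 − (−0.26) = +0.78 V; n = 1.
For the overall reaction Cu+(aq) + V2+(aq) → Cu(s) + V3+(aq), Q = [V3+(aq)] / ([Cu+(aq)]·[V2+(aq)]) = 11.5, giving log Q = 1.060.
E = E° − (0.0592/n)·log Q = +0.78 − (0.0592/1)(1.060) = +0.717 V.

+0.717 V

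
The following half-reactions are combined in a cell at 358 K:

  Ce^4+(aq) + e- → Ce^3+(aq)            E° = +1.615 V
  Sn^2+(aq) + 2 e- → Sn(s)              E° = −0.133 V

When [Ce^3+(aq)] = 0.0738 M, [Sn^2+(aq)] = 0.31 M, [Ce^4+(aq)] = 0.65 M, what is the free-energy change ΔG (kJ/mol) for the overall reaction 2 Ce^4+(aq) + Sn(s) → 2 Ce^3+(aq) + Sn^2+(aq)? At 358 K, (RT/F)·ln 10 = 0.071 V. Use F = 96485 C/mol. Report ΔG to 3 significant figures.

−354 kJ/mol

E°cell = +1.615 − (−0.133) = +1.748 V; the balanced reaction transfers n = 2 electrons.
Here Q = ([Ce^3+(aq)]^2·[Sn^2+(aq)]) / [Ce^4+(aq)]^2 = 0.004 (log Q = −2.398), giving E = +1.748 − (0.071/2)·(−2.398) = +1.8331 V.
ΔG = −nFE = −(2)(96485)(+1.8331) J/mol = −354 kJ/mol.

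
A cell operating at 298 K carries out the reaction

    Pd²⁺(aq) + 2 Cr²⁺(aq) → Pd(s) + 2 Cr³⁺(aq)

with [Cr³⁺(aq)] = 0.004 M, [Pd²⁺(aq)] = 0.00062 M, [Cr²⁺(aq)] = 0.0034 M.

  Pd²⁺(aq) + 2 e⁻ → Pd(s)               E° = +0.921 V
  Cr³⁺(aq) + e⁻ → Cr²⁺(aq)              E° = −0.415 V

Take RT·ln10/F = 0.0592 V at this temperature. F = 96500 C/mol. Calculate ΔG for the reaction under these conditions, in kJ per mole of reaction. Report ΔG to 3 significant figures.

−239 kJ/mol

E°cell = +0.921 − (−0.415) = +1.336 V; the balanced reaction transfers n = 2 electrons.
Here Q = [Cr³⁺(aq)]^2 / ([Pd²⁺(aq)]·[Cr²⁺(aq)]^2) = 2.23×10^3 (log Q = 3.349), giving E = +1.336 − (0.0592/2)·(3.349) = +1.2369 V.
ΔG = −nFE = −(2)(96500)(+1.2369) J/mol = −239 kJ/mol.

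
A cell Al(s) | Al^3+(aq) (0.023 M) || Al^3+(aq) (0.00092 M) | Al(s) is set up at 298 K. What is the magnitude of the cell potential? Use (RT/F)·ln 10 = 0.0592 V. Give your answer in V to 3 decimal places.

For a concentration cell E°cell = 0, since both electrodes use the same couple.
The compartment with the higher Al^3+(aq) concentration (0.023 M) acts as the cathode; ions are reduced there and produced at the dilute (0.00092 M) anode.
With n = 3, Ecell = −(0.0592/3)·log([dilute]/[conc]) = −(0.0592/3)·log(0.00092/0.023) = +0.028 V.

0.028 V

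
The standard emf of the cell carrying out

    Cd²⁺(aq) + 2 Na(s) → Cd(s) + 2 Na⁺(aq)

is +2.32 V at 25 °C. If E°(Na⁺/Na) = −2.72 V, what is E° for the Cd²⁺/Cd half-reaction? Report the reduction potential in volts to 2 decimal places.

In the reaction as written the Cd²⁺/Cd couple is reduced (cathode) and Na⁺/Na is oxidized (anode), so E°cell = E°(Cd²⁺/Cd) − E°(Na⁺/Na).
E°(Cd²⁺/Cd) = E°cell + E°(anode) = +2.32 + (−2.72) = −0.40 V.

−0.40 V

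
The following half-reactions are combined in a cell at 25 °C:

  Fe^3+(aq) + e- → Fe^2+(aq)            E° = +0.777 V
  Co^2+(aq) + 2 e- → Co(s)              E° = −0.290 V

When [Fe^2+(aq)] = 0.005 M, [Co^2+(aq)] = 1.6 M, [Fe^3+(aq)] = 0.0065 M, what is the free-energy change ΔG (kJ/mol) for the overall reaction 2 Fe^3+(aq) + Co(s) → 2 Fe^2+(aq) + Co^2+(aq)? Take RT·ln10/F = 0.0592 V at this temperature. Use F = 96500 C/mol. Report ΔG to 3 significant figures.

E°cell = +0.777 − (−0.290) = +1.067 V; the balanced reaction transfers n = 2 electrons.
Q = ([Fe^2+(aq)]^2·[Co^2+(aq)]) / [Fe^3+(aq)]^2 = 0.947, so log Q = −0.024 and E = +1.067 − (0.0592/2)(−0.024) = +1.0677 V.
Then ΔG = −nFE = −2 × 96500 × +1.0677 J/mol = −206 kJ/mol.

−206 kJ/mol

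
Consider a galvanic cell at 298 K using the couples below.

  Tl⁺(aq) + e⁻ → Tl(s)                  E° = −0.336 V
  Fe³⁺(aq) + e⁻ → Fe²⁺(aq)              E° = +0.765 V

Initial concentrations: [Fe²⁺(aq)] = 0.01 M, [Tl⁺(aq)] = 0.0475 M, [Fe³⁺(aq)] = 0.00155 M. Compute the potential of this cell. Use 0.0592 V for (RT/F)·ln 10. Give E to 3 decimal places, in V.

Fe³⁺/Fe²⁺ is reduced (cathode, E° = +0.765 V) and Tl⁺/Tl is oxidized (anode).
The standard potential is +0.765 − (−0.336) = +1.101 V and the balanced reaction transfers n = 1 electron.
For the overall reaction Fe³⁺(aq) + Tl(s) → Fe²⁺(aq) + Tl⁺(aq), Q = ([Fe²⁺(aq)]·[Tl⁺(aq)]) / [Fe³⁺(aq)] = 0.306, giving log Q = −0.514.
Applying E = E° − (RT ln10/nF)·log Q gives +1.101 − (0.0592/1)(−0.514) = +1.131 V.

+1.131 V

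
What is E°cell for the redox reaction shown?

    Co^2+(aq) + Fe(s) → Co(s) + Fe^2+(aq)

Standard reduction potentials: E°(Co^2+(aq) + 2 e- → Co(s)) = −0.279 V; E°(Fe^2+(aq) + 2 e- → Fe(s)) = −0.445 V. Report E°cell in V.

+0.166 V

Co^2+(aq) gains electrons, so the Co²⁺/Co couple is the cathode; the Fe²⁺/Fe couple is the anode.
E°cell = E°(cathode) − E°(anode) = −0.279 − (−0.445) = +0.166 V.
The positive value indicates the reaction is spontaneous as written.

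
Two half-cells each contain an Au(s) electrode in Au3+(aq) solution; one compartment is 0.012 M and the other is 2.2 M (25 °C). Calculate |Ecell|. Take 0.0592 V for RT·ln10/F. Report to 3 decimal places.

For a concentration cell E°cell = 0, since both electrodes use the same couple.
The compartment with the higher Au3+(aq) concentration (2.2 M) acts as the cathode; ions are reduced there and produced at the dilute (0.012 M) anode.
With n = 3, Ecell = −(0.0592/3)·log([dilute]/[conc]) = −(0.0592/3)·log(0.012/2.2) = +0.045 V.

0.045 V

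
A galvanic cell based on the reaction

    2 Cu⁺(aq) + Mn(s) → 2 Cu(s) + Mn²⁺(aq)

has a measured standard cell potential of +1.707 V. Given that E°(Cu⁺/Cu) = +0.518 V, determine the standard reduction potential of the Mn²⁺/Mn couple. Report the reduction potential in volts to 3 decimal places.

−1.189 V

In the reaction as written the Cu⁺/Cu couple is reduced (cathode) and Mn²⁺/Mn is oxidized (anode), so E°cell = E°(Cu⁺/Cu) − E°(Mn²⁺/Mn).
E°(Mn²⁺/Mn) = E°(cathode) − E°cell = +0.518 − (+1.707) = −1.189 V.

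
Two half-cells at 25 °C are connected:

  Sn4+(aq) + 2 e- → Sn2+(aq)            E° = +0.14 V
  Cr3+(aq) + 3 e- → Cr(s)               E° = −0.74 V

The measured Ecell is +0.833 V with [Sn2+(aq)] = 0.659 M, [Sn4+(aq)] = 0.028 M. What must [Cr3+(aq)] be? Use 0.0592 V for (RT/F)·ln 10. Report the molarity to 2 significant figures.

Sn⁴⁺/Sn²⁺ is the cathode (higher E°); E°cell = +0.14 − (−0.74) = +0.88 V with n = 6.
Since E = E° − (0.0592/n)·log Q, log Q = n(E° − E)/0.0592 = 4.764.
The balanced reaction is 3 Sn4+(aq) + 2 Cr(s) → 3 Sn2+(aq) + 2 Cr3+(aq), so Q = ([Sn2+(aq)]^3·[Cr3+(aq)]^2) / [Sn4+(aq)]^3.
Substituting the known concentrations and solving, log [Cr3+(aq)] = 0.324 and [Cr3+(aq)] = 2.1 M.

2.1 M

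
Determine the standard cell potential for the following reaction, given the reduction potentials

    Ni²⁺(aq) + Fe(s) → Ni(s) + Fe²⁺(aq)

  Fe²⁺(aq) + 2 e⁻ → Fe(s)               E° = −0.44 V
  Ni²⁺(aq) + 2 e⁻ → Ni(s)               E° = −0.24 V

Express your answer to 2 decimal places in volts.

Ni²⁺(aq) gains electrons, so the Ni²⁺/Ni couple is the cathode; the Fe²⁺/Fe couple is the anode.
E°cell = E°(cathode) − E°(anode) = −0.24 − (−0.44) = +0.20 V.
The positive value indicates the reaction is spontaneous as written.

+0.20 V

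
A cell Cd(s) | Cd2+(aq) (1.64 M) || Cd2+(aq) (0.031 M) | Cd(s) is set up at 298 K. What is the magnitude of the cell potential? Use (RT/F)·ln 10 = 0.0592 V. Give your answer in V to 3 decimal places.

0.051 V

For a concentration cell E°cell = 0, since both electrodes use the same couple.
The compartment with the higher Cd2+(aq) concentration (1.64 M) acts as the cathode; ions are reduced there and produced at the dilute (0.031 M) anode.
With n = 2, Ecell = −(0.0592/2)·log([dilute]/[conc]) = −(0.0592/2)·log(0.031/1.64) = +0.051 V.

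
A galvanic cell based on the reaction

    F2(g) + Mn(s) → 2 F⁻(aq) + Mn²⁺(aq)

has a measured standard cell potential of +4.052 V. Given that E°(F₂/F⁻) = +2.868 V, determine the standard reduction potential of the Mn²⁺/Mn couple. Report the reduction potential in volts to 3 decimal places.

−1.184 V

In the reaction as written the F₂/F⁻ couple is reduced (cathode) and Mn²⁺/Mn is oxidized (anode), so E°cell = E°(F₂/F⁻) − E°(Mn²⁺/Mn).
E°(Mn²⁺/Mn) = E°(cathode) − E°cell = +2.868 − (+4.052) = −1.184 V.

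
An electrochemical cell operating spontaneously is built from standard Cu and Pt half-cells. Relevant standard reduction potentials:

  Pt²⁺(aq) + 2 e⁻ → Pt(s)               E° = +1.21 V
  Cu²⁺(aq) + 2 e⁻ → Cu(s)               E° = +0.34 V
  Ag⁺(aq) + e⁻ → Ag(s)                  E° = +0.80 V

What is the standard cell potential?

+0.87 V

The Pt²⁺/Pt couple has the higher E°, so Pt ion is reduced (cathode) and Cu is oxidized (anode).
E°cell = E°(cathode) − E°(anode) = +1.21 − (+0.34) = +0.87 V.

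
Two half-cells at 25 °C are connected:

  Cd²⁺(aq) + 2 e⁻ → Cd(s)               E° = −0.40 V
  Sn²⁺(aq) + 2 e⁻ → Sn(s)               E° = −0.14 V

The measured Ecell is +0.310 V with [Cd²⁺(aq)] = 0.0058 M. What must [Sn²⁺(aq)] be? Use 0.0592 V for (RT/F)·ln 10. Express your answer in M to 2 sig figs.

0.28 M

The Sn²⁺/Sn couple has the larger reduction potential, so it is the cathode: E°cell = −0.14 − (−0.40) = +0.26 V and n = 2.
Since E = E° − (0.0592/n)·log Q, log Q = n(E° − E)/0.0592 = −1.689.
The balanced reaction is Sn²⁺(aq) + Cd(s) → Sn(s) + Cd²⁺(aq), so Q = [Cd²⁺(aq)] / [Sn²⁺(aq)].
Solving for the unknown gives log [Sn²⁺(aq)] = −0.548, so [Sn²⁺(aq)] ≈ 0.28 M.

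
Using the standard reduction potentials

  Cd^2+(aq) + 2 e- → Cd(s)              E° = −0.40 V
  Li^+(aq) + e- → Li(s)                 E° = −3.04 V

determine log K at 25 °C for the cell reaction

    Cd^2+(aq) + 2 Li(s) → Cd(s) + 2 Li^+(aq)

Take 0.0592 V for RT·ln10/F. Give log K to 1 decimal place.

The Cd²⁺/Cd couple is reduced (cathode); E°cell = −0.40 − (−3.04) = +2.64 V with n = 2.
At equilibrium E = 0, so log K = nE°cell / 0.0592 = (2)(+2.64) / 0.0592 = 89.2.

log K = 89.2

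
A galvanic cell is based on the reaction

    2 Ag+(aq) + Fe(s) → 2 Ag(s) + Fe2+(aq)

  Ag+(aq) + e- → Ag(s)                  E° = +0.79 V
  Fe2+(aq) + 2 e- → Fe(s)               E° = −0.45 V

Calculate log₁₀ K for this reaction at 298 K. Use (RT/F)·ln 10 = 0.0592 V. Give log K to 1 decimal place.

The Ag⁺/Ag couple is reduced (cathode); E°cell = +0.79 − (−0.45) = +1.24 V with n = 2.
At equilibrium E = 0, so log K = nE°cell / 0.0592 = (2)(+1.24) / 0.0592 = 41.9.

log K = 41.9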